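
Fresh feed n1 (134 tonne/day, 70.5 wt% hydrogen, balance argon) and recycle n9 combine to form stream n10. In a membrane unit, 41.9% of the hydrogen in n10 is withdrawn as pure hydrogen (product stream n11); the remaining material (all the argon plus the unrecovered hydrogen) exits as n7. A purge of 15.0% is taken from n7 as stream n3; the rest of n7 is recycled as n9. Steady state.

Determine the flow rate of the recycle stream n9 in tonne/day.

316.2 tonne/day

argon enters only via n1 and leaves only via the purge: 134×0.295 = 0.150×(argon in n7), and the membrane unit passes all argon, so argon in n10 = argon in n7 = 263.53 tonne/day.
hydrogen in n10: m_A = 134×0.705 + (1−0.150)·(1−0.419)·m_A, so m_A = 94.47/0.5062 = 186.64 tonne/day.
n7 = (1−0.419)×186.64 + 263.53 = 371.97 tonne/day.
Recycle n9 = (1−0.150)×371.97 = 316.18 tonne/day.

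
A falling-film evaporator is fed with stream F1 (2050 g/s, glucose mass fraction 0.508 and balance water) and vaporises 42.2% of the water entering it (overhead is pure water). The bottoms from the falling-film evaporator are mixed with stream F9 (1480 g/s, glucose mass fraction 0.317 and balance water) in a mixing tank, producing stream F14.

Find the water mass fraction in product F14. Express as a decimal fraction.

0.513

Vapour removed = 0.422×0.492×2050 = 425.63 g/s; concentrate = 1624.4 g/s.
water reaching the mixer = 582.97 (from concentrate) + 1480×0.683 = 1593.8 g/s.
Product flow = 1624.4 + 1480 = 3104.4 g/s; water fraction = 0.513.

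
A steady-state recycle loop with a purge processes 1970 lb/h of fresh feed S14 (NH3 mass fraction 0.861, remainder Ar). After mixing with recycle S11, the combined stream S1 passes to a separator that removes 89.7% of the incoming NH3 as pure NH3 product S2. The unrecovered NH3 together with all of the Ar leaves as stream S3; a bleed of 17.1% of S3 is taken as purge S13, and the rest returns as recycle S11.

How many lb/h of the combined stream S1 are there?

Ar enters only via S14 and leaves only via the purge: 1970×0.139 = 0.171×(Ar in S3), and the separator passes all Ar, so Ar in S1 = Ar in S3 = 1601.3 lb/h.
NH3 in S1: m_A = 1970×0.861 + (1−0.171)·(1−0.897)·m_A, so m_A = 1696.2/0.9146 = 1854.5 lb/h.
S1 = 1854.5 + 1601.3 = 3455.9 lb/h.

3456 lb/h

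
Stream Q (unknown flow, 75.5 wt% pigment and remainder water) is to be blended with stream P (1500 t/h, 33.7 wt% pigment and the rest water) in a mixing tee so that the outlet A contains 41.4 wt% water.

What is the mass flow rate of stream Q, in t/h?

2210 t/h

Let Q be the unknown flow. Total out = 1500 + Q.
water balance: 994.5 + 0.245·Q = 0.414·(1500 + Q)
(0.245 − 0.414)·Q = 0.414×1500 − 994.5 = -373.5
Q = -373.5 / -0.169 = 2210.1 t/h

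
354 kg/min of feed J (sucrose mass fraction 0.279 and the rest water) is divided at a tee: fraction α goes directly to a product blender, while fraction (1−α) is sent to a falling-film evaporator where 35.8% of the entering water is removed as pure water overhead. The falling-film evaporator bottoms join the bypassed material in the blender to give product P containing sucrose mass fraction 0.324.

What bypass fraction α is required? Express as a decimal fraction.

0.462

All 354×0.279 = 98.766 kg/min of sucrose reaches P, so P = 98.766/0.324 = 304.83 kg/min and vapour = 49.167 kg/min.
The evaporator receives (1−α)·354 of feed at 0.721 water and removes 0.358 of that water:
0.358×0.721×(1−α)×354 = 49.167
(1−α) = 49.167/91.374 = 0.5381;  α = 0.4619.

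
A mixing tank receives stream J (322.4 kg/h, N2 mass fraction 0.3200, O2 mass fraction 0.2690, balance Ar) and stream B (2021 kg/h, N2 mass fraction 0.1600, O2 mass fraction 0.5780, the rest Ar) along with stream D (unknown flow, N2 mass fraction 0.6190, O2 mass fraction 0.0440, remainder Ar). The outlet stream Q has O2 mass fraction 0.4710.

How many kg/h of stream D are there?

Let D be the unknown flow. Total out = 2343.4 + D.
O2 balance: 1254.9 + 0.044·D = 0.471·(2343.4 + D)
(0.044 − 0.471)·D = 0.471×2343.4 − 1254.9 = -151.12
D = -151.12 / -0.427 = 353.92 kg/h

353.9 kg/h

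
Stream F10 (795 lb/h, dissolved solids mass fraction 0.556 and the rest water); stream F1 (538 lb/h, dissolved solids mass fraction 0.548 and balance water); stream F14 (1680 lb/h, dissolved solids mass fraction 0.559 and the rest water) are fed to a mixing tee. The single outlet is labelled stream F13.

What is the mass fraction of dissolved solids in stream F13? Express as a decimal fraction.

Total flow out = 795 + 538 + 1680 = 3013 lb/h.
dissolved solids in = 795×0.556 + 538×0.548 + 1680×0.559 = 1676 lb/h.
dissolved solids mass fraction in F13 = 1676/3013 = 0.556.

0.556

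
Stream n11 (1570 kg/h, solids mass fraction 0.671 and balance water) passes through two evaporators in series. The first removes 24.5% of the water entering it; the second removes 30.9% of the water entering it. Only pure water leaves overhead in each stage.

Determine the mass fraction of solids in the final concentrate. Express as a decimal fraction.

water in feed = 1570×0.329 = 516.53 kg/h.
After stage 1: water left = (1−0.245)×516.53 = 389.98; stream total = 1443.5 kg/h.
After stage 2: water left = (1−0.309)×389.98 = 269.48; final concentrate = 1322.9 kg/h.
solids fraction = 1053.5/1322.9 = 0.796.

0.796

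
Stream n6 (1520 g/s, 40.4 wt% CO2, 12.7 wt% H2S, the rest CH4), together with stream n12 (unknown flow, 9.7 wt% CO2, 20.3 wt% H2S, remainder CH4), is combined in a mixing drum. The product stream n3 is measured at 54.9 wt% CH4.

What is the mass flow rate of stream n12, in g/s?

805.3 g/s

Let n12 be the unknown flow. Total out = 1520 + n12.
CH4 balance: 712.88 + 0.700·n12 = 0.549·(1520 + n12)
(0.700 − 0.549)·n12 = 0.549×1520 − 712.88 = 121.6
n12 = 121.6 / 0.151 = 805.3 g/s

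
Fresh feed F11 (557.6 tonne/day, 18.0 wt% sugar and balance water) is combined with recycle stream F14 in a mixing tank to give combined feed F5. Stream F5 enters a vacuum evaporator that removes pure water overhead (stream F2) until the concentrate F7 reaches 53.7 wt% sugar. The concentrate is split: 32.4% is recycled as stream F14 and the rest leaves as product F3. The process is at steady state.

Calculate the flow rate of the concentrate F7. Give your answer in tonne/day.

Overall sugar balance (none leaves overhead): sugar in fresh feed = sugar in product, i.e. 557.6×0.180 = (1−0.324)·F7·0.537.
F7 = 100.37/(0.537×0.676) = 276.49 tonne/day.

276.5 tonne/day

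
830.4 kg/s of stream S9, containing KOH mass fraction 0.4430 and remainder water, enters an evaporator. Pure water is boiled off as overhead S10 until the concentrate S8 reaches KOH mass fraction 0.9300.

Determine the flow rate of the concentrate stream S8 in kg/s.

395.6 kg/s

KOH is conserved: 830.4×0.443 = 367.87 kg/s all reports to the concentrate.
Concentrate = 367.87/(target fraction) = 395.56 kg/s.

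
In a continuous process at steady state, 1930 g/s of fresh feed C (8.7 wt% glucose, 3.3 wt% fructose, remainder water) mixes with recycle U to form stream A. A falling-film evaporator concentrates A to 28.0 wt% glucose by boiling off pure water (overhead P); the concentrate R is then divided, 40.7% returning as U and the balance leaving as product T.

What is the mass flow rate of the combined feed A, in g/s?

Overall glucose balance (none leaves overhead): glucose in fresh feed = glucose in product, i.e. 1930×0.087 = (1−0.407)·R·0.280.
R = 167.91/(0.280×0.593) = 1011.3 g/s.
Recycle U = 0.407×1011.3 = 411.58 g/s.
Combined feed A = 1930 + 411.58 = 2341.6 g/s.

2342 g/s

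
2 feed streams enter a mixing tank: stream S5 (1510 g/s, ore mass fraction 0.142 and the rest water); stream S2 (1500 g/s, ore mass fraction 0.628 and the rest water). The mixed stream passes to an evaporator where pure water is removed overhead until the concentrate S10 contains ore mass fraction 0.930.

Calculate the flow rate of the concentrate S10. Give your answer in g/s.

ore entering = 1510×0.142 + 1500×0.628 = 1156.4 g/s.
All ore reports to S10, so S10 = 1156.4/0.930 = 1243.5 g/s.

1243 g/s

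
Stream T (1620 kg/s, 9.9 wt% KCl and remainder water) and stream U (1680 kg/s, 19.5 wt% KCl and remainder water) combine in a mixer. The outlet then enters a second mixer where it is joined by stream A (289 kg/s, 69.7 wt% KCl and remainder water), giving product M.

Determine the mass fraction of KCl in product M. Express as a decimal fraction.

Overall, product flow = 3589 kg/s.
KCl in = 1620×0.099 + 1680×0.195 + 289×0.697 = 689.41 kg/s.
KCl fraction in M = 0.192.

0.192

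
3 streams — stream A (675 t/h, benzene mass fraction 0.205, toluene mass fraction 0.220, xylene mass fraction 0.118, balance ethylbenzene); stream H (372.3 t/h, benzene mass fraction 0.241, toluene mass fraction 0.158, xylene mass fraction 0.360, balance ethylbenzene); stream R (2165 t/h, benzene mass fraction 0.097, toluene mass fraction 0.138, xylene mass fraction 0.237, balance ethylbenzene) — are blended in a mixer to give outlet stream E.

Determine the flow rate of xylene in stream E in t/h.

xylene out = xylene in = 675×0.118 + 372.3×0.360 + 2165×0.237 = 726.78 t/h.

726.8 t/h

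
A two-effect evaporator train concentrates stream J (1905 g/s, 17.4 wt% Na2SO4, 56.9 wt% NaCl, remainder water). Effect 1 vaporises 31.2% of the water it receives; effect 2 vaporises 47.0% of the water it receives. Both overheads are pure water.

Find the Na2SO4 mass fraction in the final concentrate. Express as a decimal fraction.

0.2080

water in feed = 1905×0.257 = 489.59 g/s.
After stage 1: water left = (1−0.312)×489.59 = 336.83; stream total = 1752.2 g/s.
After stage 2: water left = (1−0.470)×336.83 = 178.52; final concentrate = 1593.9 g/s.
Na2SO4 fraction = 331.47/1593.9 = 0.2080.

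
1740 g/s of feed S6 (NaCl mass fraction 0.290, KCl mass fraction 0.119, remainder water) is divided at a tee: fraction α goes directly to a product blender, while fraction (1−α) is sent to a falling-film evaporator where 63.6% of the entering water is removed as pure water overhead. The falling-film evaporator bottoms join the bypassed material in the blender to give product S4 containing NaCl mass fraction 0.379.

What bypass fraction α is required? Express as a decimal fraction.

All 1740×0.290 = 504.6 g/s of NaCl reaches S4, so S4 = 504.6/0.379 = 1331.4 g/s and vapour = 408.6 g/s.
The evaporator receives (1−α)·1740 of feed at 0.591 water and removes 0.636 of that water:
0.636×0.591×(1−α)×1740 = 408.6
(1−α) = 408.6/654.02 = 0.6247;  α = 0.3753.

0.375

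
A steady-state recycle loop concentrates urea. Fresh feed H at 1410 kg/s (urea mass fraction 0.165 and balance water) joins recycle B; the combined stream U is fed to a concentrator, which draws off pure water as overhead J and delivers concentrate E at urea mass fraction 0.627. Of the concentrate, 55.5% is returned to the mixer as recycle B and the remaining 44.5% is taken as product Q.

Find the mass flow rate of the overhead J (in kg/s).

1039 kg/s

Overall urea balance (none leaves overhead): urea in fresh feed = urea in product, i.e. 1410×0.165 = (1−0.555)·E·0.627.
E = 232.65/(0.627×0.445) = 833.83 kg/s.
Recycle B = 0.555×833.83 = 462.77 kg/s.
Combined feed U = 1410 + 462.77 = 1872.8 kg/s.
Overhead J = U − E = 1872.8 − 833.83 = 1038.9 kg/s.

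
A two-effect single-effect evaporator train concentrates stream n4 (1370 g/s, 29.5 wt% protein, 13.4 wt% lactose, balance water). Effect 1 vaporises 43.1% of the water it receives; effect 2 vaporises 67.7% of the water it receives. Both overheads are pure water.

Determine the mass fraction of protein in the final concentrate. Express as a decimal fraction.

water in feed = 1370×0.571 = 782.27 g/s.
After stage 1: water left = (1−0.431)×782.27 = 445.11; stream total = 1032.8 g/s.
After stage 2: water left = (1−0.677)×445.11 = 143.77; final concentrate = 731.5 g/s.
protein fraction = 404.15/731.5 = 0.5525.

0.5525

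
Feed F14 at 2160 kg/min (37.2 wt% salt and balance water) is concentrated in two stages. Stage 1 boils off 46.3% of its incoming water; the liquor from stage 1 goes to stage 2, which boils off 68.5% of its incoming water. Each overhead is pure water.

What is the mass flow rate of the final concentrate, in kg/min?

1033 kg/min

water in feed = 2160×0.628 = 1356.5 kg/min.
After stage 1: water left = (1−0.463)×1356.5 = 728.43; stream total = 1531.9 kg/min.
After stage 2: water left = (1−0.685)×728.43 = 229.46; final concentrate = 1033 kg/min.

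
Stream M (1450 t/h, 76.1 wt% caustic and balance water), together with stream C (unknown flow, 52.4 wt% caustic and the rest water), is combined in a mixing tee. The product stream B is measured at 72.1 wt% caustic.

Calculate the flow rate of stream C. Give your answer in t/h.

Let C be the unknown flow. Total out = 1450 + C.
caustic balance: 1103.5 + 0.524·C = 0.721·(1450 + C)
(0.524 − 0.721)·C = 0.721×1450 − 1103.5 = -58
C = -58 / -0.197 = 294.42 t/h

294.4 t/h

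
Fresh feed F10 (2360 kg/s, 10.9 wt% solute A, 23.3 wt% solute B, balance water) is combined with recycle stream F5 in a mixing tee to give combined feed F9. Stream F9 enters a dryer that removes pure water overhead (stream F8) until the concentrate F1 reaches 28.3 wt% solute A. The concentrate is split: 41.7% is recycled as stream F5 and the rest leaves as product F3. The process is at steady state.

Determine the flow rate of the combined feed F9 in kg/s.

Overall solute A balance (none leaves overhead): solute A in fresh feed = solute A in product, i.e. 2360×0.109 = (1−0.417)·F1·0.283.
F1 = 257.24/(0.283×0.583) = 1559.1 kg/s.
Recycle F5 = 0.417×1559.1 = 650.16 kg/s.
Combined feed F9 = 2360 + 650.16 = 3010.2 kg/s.

3010 kg/s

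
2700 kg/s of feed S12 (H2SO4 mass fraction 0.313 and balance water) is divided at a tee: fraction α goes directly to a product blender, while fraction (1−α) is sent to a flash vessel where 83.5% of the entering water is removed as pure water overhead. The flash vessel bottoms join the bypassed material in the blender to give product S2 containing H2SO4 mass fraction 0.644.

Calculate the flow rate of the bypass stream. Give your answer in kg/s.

280.9 kg/s

All 2700×0.313 = 845.1 kg/s of H2SO4 reaches S2, so S2 = 845.1/0.644 = 1312.3 kg/s and vapour = 1387.7 kg/s.
The evaporator receives (1−α)·2700 of feed at 0.687 water and removes 0.835 of that water:
0.835×0.687×(1−α)×2700 = 1387.7
(1−α) = 1387.7/1548.8 = 0.8960;  α = 0.1040.
Bypass flow = 0.1040×2700 = 280.85 kg/s.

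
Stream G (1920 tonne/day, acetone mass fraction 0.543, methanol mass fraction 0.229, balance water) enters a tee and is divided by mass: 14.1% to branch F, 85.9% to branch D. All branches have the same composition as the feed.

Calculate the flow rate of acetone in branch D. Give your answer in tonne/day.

895.6 tonne/day

Branch D total = 0.859×1920 = 1649.3 tonne/day.
acetone in D = 0.543×1649.3 = 895.56 tonne/day.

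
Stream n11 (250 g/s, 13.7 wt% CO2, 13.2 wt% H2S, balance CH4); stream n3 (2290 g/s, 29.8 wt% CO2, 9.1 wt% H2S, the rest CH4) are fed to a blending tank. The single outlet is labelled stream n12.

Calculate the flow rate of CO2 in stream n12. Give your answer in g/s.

716.7 g/s

CO2 out = CO2 in = 250×0.137 + 2290×0.298 = 716.67 g/s.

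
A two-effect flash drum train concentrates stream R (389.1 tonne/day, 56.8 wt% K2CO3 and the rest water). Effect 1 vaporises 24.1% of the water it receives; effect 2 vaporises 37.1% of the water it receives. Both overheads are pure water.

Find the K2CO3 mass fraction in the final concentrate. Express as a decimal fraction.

water in feed = 389.1×0.432 = 168.09 tonne/day.
After stage 1: water left = (1−0.241)×168.09 = 127.58; stream total = 348.59 tonne/day.
After stage 2: water left = (1−0.371)×127.58 = 80.249; final concentrate = 301.26 tonne/day.
K2CO3 fraction = 221.01/301.26 = 0.734.

0.734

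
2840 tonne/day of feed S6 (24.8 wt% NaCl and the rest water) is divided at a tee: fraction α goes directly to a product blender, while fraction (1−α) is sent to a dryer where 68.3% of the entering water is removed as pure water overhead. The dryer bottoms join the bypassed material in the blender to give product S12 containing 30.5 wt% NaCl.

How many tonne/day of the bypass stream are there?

All 2840×0.248 = 704.32 tonne/day of NaCl reaches S12, so S12 = 704.32/0.305 = 2309.2 tonne/day and vapour = 530.75 tonne/day.
The evaporator receives (1−α)·2840 of feed at 0.752 water and removes 0.683 of that water:
0.683×0.752×(1−α)×2840 = 530.75
(1−α) = 530.75/1458.7 = 0.3639;  α = 0.6361.
Bypass flow = 0.6361×2840 = 1806.6 tonne/day.

1807 tonne/day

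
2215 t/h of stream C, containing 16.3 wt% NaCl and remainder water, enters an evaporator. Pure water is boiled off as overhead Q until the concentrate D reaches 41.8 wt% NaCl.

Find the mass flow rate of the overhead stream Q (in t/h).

NaCl is conserved: 2215×0.163 = 361.05 t/h all reports to the concentrate.
Concentrate = 361.05/(target fraction) = 863.74 t/h.
Overhead = 2215 − 863.74 = 1351.3 t/h.

1351 t/h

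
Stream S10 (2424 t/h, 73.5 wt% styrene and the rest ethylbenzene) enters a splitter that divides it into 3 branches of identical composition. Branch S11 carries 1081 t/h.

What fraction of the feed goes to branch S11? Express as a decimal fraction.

0.446

Fraction to S11 = 1081/2424 = 0.4460.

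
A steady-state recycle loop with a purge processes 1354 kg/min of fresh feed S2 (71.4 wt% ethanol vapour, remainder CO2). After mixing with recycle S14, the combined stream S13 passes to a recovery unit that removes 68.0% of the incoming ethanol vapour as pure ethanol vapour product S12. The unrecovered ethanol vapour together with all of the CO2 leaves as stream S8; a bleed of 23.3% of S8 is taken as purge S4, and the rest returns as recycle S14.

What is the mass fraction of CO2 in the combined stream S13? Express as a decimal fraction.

0.5647

CO2 enters only via S2 and leaves only via the purge: 1354×0.286 = 0.233×(CO2 in S8), and the recovery unit passes all CO2, so CO2 in S13 = CO2 in S8 = 1662 kg/min.
ethanol vapour in S13: m_A = 1354×0.714 + (1−0.233)·(1−0.680)·m_A, so m_A = 966.76/0.7546 = 1281.2 kg/min.
S13 = 1281.2 + 1662 = 2943.2 kg/min.
CO2 fraction in S13 = 1662/2943.2 = 0.5647.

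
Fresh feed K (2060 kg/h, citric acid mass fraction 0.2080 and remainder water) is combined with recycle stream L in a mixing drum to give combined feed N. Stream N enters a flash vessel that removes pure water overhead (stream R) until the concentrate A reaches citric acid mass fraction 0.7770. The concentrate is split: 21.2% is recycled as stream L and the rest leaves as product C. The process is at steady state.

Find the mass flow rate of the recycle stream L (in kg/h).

148.4 kg/h

Overall citric acid balance (none leaves overhead): citric acid in fresh feed = citric acid in product, i.e. 2060×0.208 = (1−0.212)·A·0.777.
A = 428.48/(0.777×0.788) = 699.82 kg/h.
Recycle L = 0.212×699.82 = 148.36 kg/h.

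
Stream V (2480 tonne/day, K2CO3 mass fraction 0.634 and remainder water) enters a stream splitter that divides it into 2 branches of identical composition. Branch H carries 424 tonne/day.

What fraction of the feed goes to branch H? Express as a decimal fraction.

Fraction to H = 424/2480 = 0.1710.

0.171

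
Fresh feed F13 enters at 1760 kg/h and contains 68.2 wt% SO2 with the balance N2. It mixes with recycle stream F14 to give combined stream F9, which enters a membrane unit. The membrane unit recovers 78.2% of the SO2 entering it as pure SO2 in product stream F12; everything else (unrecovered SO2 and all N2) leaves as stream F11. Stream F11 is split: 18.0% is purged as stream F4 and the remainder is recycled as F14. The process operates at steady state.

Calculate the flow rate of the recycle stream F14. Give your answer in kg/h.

2811 kg/h

N2 enters only via F13 and leaves only via the purge: 1760×0.318 = 0.180×(N2 in F11), and the membrane unit passes all N2, so N2 in F9 = N2 in F11 = 3109.3 kg/h.
SO2 in F9: m_A = 1760×0.682 + (1−0.180)·(1−0.782)·m_A, so m_A = 1200.3/0.8212 = 1461.6 kg/h.
F11 = (1−0.782)×1461.6 + 3109.3 = 3428 kg/h.
Recycle F14 = (1−0.180)×3428 = 2810.9 kg/h.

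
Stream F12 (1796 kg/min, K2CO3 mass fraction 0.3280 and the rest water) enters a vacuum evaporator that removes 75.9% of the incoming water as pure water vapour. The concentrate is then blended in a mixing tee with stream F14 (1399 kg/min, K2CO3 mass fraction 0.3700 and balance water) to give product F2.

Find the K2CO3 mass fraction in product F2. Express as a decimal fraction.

0.4856

Vapour removed = 0.759×0.672×1796 = 916.05 kg/min; concentrate = 879.95 kg/min.
K2CO3 reaching the mixer = 589.09 (from concentrate) + 1399×0.370 = 1106.7 kg/min.
Product flow = 879.95 + 1399 = 2279 kg/min; K2CO3 fraction = 0.4856.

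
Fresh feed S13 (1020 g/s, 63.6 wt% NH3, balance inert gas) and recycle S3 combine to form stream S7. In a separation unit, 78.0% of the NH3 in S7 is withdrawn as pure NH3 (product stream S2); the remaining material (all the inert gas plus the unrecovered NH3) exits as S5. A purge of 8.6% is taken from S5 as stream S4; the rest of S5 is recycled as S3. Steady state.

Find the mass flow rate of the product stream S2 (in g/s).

NH3 in S7: m_A = 1020×0.636 + (1−0.086)·(1−0.780)·m_A, so m_A = 648.72/0.7989 = 812 g/s.
Product S2 = 0.780×812 = 633.36 g/s.

633.4 g/s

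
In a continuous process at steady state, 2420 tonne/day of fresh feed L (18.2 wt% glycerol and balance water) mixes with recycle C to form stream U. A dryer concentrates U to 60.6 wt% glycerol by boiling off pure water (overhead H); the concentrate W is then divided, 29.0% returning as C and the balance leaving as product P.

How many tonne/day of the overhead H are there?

Overall glycerol balance (none leaves overhead): glycerol in fresh feed = glycerol in product, i.e. 2420×0.182 = (1−0.290)·W·0.606.
W = 440.44/(0.606×0.710) = 1023.7 tonne/day.
Recycle C = 0.290×1023.7 = 296.86 tonne/day.
Combined feed U = 2420 + 296.86 = 2716.9 tonne/day.
Overhead H = U − W = 2716.9 − 1023.7 = 1693.2 tonne/day.

1693 tonne/day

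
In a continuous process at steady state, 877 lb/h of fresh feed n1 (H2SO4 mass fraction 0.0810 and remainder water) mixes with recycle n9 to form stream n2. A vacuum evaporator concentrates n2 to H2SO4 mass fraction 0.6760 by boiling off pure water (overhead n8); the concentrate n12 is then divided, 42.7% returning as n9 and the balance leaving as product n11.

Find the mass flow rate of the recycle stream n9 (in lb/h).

78.31 lb/h

Overall H2SO4 balance (none leaves overhead): H2SO4 in fresh feed = H2SO4 in product, i.e. 877×0.081 = (1−0.427)·n12·0.676.
n12 = 71.037/(0.676×0.573) = 183.39 lb/h.
Recycle n9 = 0.427×183.39 = 78.309 lb/h.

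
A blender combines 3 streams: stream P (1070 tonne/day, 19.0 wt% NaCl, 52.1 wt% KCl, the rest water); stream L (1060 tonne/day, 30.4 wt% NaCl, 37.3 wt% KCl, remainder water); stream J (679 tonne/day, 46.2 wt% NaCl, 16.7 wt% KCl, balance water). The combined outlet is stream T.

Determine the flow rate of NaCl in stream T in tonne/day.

NaCl out = NaCl in = 1070×0.190 + 1060×0.304 + 679×0.462 = 839.24 tonne/day.

839.2 tonne/day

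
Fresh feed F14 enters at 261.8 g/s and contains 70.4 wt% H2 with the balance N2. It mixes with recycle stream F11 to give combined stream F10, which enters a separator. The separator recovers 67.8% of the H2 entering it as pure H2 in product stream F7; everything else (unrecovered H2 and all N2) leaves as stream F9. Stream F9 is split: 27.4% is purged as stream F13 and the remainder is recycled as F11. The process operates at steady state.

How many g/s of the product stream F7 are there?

H2 in F10: m_A = 261.8×0.704 + (1−0.274)·(1−0.678)·m_A, so m_A = 184.31/0.7662 = 240.54 g/s.
Product F7 = 0.678×240.54 = 163.08 g/s.

163.1 g/s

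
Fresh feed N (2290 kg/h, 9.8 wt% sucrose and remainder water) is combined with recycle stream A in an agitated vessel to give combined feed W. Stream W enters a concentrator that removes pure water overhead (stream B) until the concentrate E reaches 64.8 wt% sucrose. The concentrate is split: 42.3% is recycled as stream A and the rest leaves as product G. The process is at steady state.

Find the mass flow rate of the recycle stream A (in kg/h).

253.9 kg/h

Overall sucrose balance (none leaves overhead): sucrose in fresh feed = sucrose in product, i.e. 2290×0.098 = (1−0.423)·E·0.648.
E = 224.42/(0.648×0.577) = 600.22 kg/h.
Recycle A = 0.423×600.22 = 253.89 kg/h.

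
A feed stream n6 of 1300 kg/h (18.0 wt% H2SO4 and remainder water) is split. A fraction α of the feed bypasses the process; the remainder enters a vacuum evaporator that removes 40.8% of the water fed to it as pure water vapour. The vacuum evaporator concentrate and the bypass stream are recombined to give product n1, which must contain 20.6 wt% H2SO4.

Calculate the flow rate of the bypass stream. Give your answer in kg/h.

All 1300×0.180 = 234 kg/h of H2SO4 reaches n1, so n1 = 234/0.206 = 1135.9 kg/h and vapour = 164.08 kg/h.
The evaporator receives (1−α)·1300 of feed at 0.820 water and removes 0.408 of that water:
0.408×0.820×(1−α)×1300 = 164.08
(1−α) = 164.08/434.93 = 0.3773;  α = 0.6227.
Bypass flow = 0.6227×1300 = 809.57 kg/h.

809.6 kg/h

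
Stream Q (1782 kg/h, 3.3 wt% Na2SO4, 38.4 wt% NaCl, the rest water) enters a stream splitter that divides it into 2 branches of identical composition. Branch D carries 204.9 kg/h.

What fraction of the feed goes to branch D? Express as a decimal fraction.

Fraction to D = 204.9/1782 = 0.1150.

0.115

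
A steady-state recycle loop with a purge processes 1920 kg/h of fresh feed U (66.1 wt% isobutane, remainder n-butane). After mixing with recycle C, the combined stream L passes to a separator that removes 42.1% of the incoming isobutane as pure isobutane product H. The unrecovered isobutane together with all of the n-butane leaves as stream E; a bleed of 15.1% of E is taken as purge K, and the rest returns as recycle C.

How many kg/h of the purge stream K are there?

869.1 kg/h

n-butane enters only via U and leaves only via the purge: 1920×0.339 = 0.151×(n-butane in E), and the separator passes all n-butane, so n-butane in L = n-butane in E = 4310.5 kg/h.
isobutane in L: m_A = 1920×0.661 + (1−0.151)·(1−0.421)·m_A, so m_A = 1269.1/0.5084 = 2496.2 kg/h.
E = (1−0.421)×2496.2 + 4310.5 = 5755.7 kg/h.
Purge K = 0.151×5755.7 = 869.12 kg/h.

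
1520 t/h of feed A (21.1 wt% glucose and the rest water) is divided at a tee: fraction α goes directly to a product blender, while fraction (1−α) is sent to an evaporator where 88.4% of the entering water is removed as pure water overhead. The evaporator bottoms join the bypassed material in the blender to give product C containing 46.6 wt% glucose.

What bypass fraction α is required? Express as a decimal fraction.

0.215

All 1520×0.211 = 320.72 t/h of glucose reaches C, so C = 320.72/0.466 = 688.24 t/h and vapour = 831.76 t/h.
The evaporator receives (1−α)·1520 of feed at 0.789 water and removes 0.884 of that water:
0.884×0.789×(1−α)×1520 = 831.76
(1−α) = 831.76/1060.2 = 0.7846;  α = 0.2154.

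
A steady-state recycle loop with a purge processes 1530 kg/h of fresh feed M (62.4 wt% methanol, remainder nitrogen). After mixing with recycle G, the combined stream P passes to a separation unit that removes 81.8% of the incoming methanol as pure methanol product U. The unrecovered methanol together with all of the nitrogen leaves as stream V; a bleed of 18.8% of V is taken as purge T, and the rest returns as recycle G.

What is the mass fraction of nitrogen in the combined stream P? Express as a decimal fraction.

nitrogen enters only via M and leaves only via the purge: 1530×0.376 = 0.188×(nitrogen in V), and the separation unit passes all nitrogen, so nitrogen in P = nitrogen in V = 3060 kg/h.
methanol in P: m_A = 1530×0.624 + (1−0.188)·(1−0.818)·m_A, so m_A = 954.72/0.8522 = 1120.3 kg/h.
P = 1120.3 + 3060 = 4180.3 kg/h.
nitrogen fraction in P = 3060/4180.3 = 0.7320.

0.7320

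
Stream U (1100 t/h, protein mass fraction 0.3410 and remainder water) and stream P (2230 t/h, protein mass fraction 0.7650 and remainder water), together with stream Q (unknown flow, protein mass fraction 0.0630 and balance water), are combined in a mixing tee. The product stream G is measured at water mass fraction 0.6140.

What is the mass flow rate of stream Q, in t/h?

2463 t/h

Let Q be the unknown flow. Total out = 3330 + Q.
water balance: 1248.9 + 0.937·Q = 0.614·(3330 + Q)
(0.937 − 0.614)·Q = 0.614×3330 − 1248.9 = 795.67
Q = 795.67 / 0.323 = 2463.4 t/h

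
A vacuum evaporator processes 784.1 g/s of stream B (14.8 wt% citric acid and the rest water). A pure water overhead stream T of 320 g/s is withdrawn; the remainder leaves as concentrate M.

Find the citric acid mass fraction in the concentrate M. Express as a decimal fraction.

0.250

citric acid is not removed: 784.1×0.148 = 116.05 g/s of citric acid enters M.
Concentrate = 784.1 − 320 = 464.1 g/s.
Mass fraction = 116.05/464.1 = 0.250.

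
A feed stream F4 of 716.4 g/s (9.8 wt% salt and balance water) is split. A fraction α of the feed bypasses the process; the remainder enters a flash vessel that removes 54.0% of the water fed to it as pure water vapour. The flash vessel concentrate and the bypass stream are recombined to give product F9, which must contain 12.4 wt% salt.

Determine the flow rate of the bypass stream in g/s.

All 716.4×0.098 = 70.207 g/s of salt reaches F9, so F9 = 70.207/0.124 = 566.19 g/s and vapour = 150.21 g/s.
The evaporator receives (1−α)·716.4 of feed at 0.902 water and removes 0.540 of that water:
0.540×0.902×(1−α)×716.4 = 150.21
(1−α) = 150.21/348.94 = 0.4305;  α = 0.5695.
Bypass flow = 0.5695×716.4 = 408.01 g/s.

408 g/s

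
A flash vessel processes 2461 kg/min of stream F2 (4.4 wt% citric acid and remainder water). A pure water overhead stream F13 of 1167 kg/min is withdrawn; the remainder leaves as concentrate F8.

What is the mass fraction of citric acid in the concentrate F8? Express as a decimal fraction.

0.084

citric acid is not removed: 2461×0.044 = 108.28 kg/min of citric acid enters F8.
Concentrate = 2461 − 1167 = 1294 kg/min.
Mass fraction = 108.28/1294 = 0.084.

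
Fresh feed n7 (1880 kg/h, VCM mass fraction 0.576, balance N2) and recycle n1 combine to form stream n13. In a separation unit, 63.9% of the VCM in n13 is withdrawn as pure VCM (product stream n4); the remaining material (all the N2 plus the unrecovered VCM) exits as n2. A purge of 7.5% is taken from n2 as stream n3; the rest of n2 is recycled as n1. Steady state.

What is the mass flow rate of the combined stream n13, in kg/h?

N2 enters only via n7 and leaves only via the purge: 1880×0.424 = 0.075×(N2 in n2), and the separation unit passes all N2, so N2 in n13 = N2 in n2 = 10628 kg/h.
VCM in n13: m_A = 1880×0.576 + (1−0.075)·(1−0.639)·m_A, so m_A = 1082.9/0.6661 = 1625.8 kg/h.
n13 = 1625.8 + 10628 = 12254 kg/h.

12250 kg/h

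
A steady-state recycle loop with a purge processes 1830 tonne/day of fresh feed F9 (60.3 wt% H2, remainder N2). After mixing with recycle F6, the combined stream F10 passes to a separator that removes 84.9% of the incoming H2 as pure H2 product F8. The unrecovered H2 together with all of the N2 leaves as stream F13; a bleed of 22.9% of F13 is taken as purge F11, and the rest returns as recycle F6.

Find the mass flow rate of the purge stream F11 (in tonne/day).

769.7 tonne/day

N2 enters only via F9 and leaves only via the purge: 1830×0.397 = 0.229×(N2 in F13), and the separator passes all N2, so N2 in F10 = N2 in F13 = 3172.5 tonne/day.
H2 in F10: m_A = 1830×0.603 + (1−0.229)·(1−0.849)·m_A, so m_A = 1103.5/0.8836 = 1248.9 tonne/day.
F13 = (1−0.849)×1248.9 + 3172.5 = 3361.1 tonne/day.
Purge F11 = 0.229×3361.1 = 769.7 tonne/day.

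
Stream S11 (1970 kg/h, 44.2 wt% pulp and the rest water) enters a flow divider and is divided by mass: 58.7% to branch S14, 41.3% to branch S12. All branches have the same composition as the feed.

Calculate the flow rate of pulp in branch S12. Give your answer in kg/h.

359.6 kg/h

Branch S12 total = 0.413×1970 = 813.61 kg/h.
pulp in S12 = 0.442×813.61 = 359.62 kg/h.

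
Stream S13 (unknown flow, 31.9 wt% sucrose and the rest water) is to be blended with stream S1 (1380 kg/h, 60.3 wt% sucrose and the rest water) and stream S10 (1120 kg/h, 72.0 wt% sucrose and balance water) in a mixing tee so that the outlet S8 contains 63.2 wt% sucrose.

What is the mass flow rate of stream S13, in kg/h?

187 kg/h

Let S13 be the unknown flow. Total out = 2500 + S13.
sucrose balance: 1638.5 + 0.319·S13 = 0.632·(2500 + S13)
(0.319 − 0.632)·S13 = 0.632×2500 − 1638.5 = -58.54
S13 = -58.54 / -0.313 = 187.03 kg/h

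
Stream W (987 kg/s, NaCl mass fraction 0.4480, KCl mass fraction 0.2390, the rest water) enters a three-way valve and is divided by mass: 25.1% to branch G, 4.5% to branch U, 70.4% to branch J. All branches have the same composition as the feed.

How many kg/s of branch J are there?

694.8 kg/s

Branch J flow = 0.704×987 = 694.85 kg/s.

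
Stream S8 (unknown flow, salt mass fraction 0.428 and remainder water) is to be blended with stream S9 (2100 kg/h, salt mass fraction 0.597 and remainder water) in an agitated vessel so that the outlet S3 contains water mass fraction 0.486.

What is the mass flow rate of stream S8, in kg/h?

2027 kg/h

Let S8 be the unknown flow. Total out = 2100 + S8.
water balance: 846.3 + 0.572·S8 = 0.486·(2100 + S8)
(0.572 − 0.486)·S8 = 0.486×2100 − 846.3 = 174.3
S8 = 174.3 / 0.086 = 2026.7 kg/h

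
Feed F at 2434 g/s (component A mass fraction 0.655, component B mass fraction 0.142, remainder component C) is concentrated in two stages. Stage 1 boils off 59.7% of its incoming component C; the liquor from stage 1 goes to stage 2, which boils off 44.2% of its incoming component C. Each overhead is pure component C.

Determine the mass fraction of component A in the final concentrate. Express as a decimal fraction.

0.777

component C in feed = 2434×0.203 = 494.1 g/s.
After stage 1: component C left = (1−0.597)×494.1 = 199.12; stream total = 2139 g/s.
After stage 2: component C left = (1−0.442)×199.12 = 111.11; final concentrate = 2051 g/s.
component A fraction = 1594.3/2051 = 0.777.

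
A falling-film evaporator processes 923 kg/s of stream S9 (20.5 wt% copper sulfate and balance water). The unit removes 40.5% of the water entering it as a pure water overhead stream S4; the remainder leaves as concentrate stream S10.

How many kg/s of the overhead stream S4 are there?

297.2 kg/s

water entering = 923×0.795 = 733.79 kg/s; overhead removed = 0.405×733.79 = 297.18 kg/s.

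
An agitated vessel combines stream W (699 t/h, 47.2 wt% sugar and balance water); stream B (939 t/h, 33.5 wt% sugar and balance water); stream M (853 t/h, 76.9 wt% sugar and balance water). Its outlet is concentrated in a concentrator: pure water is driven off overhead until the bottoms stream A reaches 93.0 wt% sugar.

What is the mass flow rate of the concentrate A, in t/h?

sugar entering = 699×0.472 + 939×0.335 + 853×0.769 = 1300.5 t/h.
All sugar reports to A, so A = 1300.5/0.930 = 1398.3 t/h.

1398 t/h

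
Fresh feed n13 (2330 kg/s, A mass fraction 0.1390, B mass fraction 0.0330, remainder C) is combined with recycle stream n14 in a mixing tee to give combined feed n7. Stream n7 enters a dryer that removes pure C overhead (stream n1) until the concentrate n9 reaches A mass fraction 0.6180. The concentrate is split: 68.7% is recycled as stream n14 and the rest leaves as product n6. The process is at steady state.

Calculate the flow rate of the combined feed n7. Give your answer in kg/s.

Overall A balance (none leaves overhead): A in fresh feed = A in product, i.e. 2330×0.139 = (1−0.687)·n9·0.618.
n9 = 323.87/(0.618×0.313) = 1674.3 kg/s.
Recycle n14 = 0.687×1674.3 = 1150.3 kg/s.
Combined feed n7 = 2330 + 1150.3 = 3480.3 kg/s.

3480 kg/s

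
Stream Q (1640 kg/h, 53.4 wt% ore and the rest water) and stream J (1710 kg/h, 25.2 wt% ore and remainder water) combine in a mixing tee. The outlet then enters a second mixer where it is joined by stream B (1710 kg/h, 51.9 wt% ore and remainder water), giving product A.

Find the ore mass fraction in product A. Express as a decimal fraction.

Overall, product flow = 5060 kg/h.
ore in = 1640×0.534 + 1710×0.252 + 1710×0.519 = 2194.2 kg/h.
ore fraction in A = 0.434.

0.434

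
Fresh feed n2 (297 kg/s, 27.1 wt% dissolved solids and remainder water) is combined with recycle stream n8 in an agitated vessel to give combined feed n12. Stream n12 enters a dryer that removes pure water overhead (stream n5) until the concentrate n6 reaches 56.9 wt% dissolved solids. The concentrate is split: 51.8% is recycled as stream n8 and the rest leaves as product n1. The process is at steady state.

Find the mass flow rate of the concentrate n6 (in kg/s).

293.5 kg/s

Overall dissolved solids balance (none leaves overhead): dissolved solids in fresh feed = dissolved solids in product, i.e. 297×0.271 = (1−0.518)·n6·0.569.
n6 = 80.487/(0.569×0.482) = 293.47 kg/s.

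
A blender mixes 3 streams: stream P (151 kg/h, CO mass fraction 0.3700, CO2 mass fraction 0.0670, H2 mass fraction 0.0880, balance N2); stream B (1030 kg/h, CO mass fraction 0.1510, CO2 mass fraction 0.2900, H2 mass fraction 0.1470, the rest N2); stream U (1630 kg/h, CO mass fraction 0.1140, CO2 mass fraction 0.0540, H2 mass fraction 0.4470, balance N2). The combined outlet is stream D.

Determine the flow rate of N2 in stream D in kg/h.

1124 kg/h

N2 out = N2 in = 151×0.475 + 1030×0.412 + 1630×0.385 = 1123.6 kg/h.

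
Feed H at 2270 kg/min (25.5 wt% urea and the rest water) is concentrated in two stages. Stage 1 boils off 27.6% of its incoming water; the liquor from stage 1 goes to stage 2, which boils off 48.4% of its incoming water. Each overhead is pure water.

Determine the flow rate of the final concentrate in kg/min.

1211 kg/min

water in feed = 2270×0.745 = 1691.2 kg/min.
After stage 1: water left = (1−0.276)×1691.2 = 1224.4; stream total = 1803.2 kg/min.
After stage 2: water left = (1−0.484)×1224.4 = 631.79; final concentrate = 1210.6 kg/min.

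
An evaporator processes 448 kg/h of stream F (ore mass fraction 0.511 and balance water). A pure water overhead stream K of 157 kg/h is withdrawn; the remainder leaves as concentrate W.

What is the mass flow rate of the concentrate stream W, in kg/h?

291 kg/h

Concentrate = 448 − 157 = 291 kg/h.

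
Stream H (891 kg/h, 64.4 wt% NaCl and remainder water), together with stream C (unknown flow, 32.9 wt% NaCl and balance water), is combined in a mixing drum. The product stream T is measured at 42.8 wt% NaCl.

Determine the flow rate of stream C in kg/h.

1944 kg/h

Let C be the unknown flow. Total out = 891 + C.
NaCl balance: 573.8 + 0.329·C = 0.428·(891 + C)
(0.329 − 0.428)·C = 0.428×891 − 573.8 = -192.46
C = -192.46 / -0.099 = 1944 kg/h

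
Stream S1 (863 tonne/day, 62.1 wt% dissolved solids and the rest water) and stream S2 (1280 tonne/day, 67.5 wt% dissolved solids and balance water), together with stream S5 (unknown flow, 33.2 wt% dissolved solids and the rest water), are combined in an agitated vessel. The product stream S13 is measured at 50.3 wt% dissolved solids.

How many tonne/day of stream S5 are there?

Let S5 be the unknown flow. Total out = 2143 + S5.
dissolved solids balance: 1399.9 + 0.332·S5 = 0.503·(2143 + S5)
(0.332 − 0.503)·S5 = 0.503×2143 − 1399.9 = -321.99
S5 = -321.99 / -0.171 = 1883 tonne/day

1883 tonne/day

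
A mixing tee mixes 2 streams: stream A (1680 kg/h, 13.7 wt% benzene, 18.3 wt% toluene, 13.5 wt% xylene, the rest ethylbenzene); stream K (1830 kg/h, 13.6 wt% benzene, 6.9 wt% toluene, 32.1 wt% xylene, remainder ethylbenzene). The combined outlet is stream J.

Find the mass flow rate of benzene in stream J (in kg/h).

479 kg/h

benzene out = benzene in = 1680×0.137 + 1830×0.136 = 479.04 kg/h.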